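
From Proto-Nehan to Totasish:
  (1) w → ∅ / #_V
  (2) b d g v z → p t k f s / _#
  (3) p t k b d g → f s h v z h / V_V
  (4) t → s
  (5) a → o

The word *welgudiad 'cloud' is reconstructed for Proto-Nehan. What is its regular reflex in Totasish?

elguzios

Totasish: start from *welgudiad.
  rule 1 (glide loss): welgudiad → elgudiad
  rule 2 (final devoicing): elgudiad → elgudiat
  rule 3 (intervocalic lenition): elgudiat → elguziat
  rule 4 (unconditioned shift): elguziat → elguzias
  rule 5 (vowel merger): elguzias → elguzios
  ⇒ Totasish elguzios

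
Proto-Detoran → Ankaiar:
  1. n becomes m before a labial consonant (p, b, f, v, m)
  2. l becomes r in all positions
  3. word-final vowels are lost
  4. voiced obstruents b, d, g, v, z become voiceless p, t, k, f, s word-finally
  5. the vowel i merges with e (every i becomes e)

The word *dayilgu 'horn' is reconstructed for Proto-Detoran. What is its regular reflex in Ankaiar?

Ankaiar: *dayilgu
  dayilgu (rule 1 does not apply)
  dayilgu → dayirgu   [unconditioned shift]
  dayirgu → dayirg   [apocope]
  dayirg → dayirk   [final devoicing]
  dayirk → dayerk   [vowel merger]
  giving Ankaiar dayerk.

dayerk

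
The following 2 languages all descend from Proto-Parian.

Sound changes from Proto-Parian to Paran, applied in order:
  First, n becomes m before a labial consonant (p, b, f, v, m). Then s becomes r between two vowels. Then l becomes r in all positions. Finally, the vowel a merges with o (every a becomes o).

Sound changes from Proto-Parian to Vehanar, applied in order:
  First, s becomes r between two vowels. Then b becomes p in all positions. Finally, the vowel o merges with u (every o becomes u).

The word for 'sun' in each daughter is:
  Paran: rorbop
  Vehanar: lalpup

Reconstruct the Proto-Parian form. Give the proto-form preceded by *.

*lalbop

Position 5: Paran has o, Vehanar has u. Taking the neighbouring segments as reconstructed: Paran o could go back to *a or *o; Vehanar u could go back to *o or *u — the one source consistent with every daughter is *o.
Position 2: Paran has o, Vehanar has a. Vehanar preserves a here (none of its changes turn any other segment into a), so the proto-segment is *a.
Verify the candidate proto-form against each daughter:
Paran: start from *lalbop.
  rule 1: no change — lalbop
  rule 2: no change — lalbop
  rule 3 (unconditioned shift): lalbop → rarbop
  rule 4 (vowel merger): rarbop → rorbop
  ⇒ Paran rorbop
Vehanar: *lalbop > lalpop > lalpup  (by unconditioned shift, vowel merger)
No other proto-form is consistent with every reflex, so the reconstruction is *lalbop.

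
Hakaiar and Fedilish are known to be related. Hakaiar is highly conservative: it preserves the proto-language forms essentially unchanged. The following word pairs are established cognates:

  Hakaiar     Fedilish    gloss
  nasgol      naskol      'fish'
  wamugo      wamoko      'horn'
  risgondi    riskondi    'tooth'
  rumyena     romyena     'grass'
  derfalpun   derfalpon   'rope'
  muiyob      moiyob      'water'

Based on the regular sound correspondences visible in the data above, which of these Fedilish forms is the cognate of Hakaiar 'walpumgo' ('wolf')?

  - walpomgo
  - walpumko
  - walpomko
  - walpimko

rumyena ~ romyena — Hakaiar u corresponds to Fedilish o after a consonant, before a nasal.
nasgol ~ naskol, risgondi ~ riskondi — Hakaiar g corresponds to Fedilish k after a consonant, before a back vowel.
Applying these to Hakaiar 'walpumgo':
  walpumgo → walpomgo   (u→o after a consonant, before a nasal)
  walpomgo → walpomko   (g→k after a consonant, before a back vowel)
So the Fedilish cognate is 'walpomko'.

walpomko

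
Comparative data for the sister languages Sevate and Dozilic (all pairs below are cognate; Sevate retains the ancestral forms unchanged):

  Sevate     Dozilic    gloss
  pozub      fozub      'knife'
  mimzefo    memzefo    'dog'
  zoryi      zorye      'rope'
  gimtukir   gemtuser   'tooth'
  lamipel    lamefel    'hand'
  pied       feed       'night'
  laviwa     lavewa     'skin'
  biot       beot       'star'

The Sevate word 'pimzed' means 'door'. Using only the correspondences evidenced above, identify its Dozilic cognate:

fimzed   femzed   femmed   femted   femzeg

femzed

pied ~ feed — Sevate p corresponds to Dozilic f word-initially before a front vowel.
mimzefo ~ memzefo, gimtukir ~ gemtuser — Sevate i corresponds to Dozilic e after a consonant, before a nasal.
Applying these to Sevate 'pimzed':
  pimzed → fimzed   (p→f word-initially before a front vowel)
  fimzed → femzed   (i→e after a consonant, before a nasal)
So the Dozilic cognate is 'femzed'.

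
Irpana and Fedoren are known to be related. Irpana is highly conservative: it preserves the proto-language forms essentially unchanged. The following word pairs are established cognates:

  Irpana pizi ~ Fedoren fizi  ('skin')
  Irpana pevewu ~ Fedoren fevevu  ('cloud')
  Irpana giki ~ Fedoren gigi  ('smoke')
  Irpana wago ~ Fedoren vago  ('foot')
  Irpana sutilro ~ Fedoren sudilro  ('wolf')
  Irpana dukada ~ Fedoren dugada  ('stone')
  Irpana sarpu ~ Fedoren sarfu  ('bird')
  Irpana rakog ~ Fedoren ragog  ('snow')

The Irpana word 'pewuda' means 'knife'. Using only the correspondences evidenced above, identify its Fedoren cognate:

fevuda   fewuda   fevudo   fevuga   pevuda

fevuda

pevewu ~ fevevu — Irpana p corresponds to Fedoren f word-initially before a front vowel.
pevewu ~ fevevu — Irpana w corresponds to Fedoren v between vowels (before a back vowel).
Applying these to Irpana 'pewuda':
  pewuda → fewuda   (p→f word-initially before a front vowel)
  fewuda → fevuda   (w→v between vowels (before a back vowel))
So the Fedoren cognate is 'fevuda'.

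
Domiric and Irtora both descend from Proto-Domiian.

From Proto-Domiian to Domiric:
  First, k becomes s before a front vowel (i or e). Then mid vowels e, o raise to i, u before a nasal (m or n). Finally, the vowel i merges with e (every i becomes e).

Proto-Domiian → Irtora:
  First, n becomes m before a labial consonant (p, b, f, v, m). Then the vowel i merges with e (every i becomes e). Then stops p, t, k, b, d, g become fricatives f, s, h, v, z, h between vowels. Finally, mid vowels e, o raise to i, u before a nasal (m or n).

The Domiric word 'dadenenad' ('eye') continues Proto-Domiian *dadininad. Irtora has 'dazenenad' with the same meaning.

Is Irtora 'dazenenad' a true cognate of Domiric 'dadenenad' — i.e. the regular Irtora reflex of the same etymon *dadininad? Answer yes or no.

Derive the expected Irtora reflex of *dadininad:
Irtora: *dadininad > dadenenad > dazenenad > dazininad  (by vowel merger, intervocalic lenition, pre-nasal raising)
The regular Irtora reflex would be 'dazininad', but the attested form is 'dazenenad'. The correspondence is irregular, so they are not cognates (the Irtora form has a different source).

no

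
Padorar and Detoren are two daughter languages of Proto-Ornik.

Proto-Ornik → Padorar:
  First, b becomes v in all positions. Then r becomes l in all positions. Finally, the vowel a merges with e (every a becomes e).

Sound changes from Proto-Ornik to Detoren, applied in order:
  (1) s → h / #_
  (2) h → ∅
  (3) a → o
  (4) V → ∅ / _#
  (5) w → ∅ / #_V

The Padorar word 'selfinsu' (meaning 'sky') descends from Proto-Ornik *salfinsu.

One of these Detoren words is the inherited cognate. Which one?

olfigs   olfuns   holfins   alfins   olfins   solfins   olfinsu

Detoren: *salfinsu > halfinsu > alfinsu > olfinsu > olfins  (by debuccalisation, h-loss, vowel merger, apocope)

olfins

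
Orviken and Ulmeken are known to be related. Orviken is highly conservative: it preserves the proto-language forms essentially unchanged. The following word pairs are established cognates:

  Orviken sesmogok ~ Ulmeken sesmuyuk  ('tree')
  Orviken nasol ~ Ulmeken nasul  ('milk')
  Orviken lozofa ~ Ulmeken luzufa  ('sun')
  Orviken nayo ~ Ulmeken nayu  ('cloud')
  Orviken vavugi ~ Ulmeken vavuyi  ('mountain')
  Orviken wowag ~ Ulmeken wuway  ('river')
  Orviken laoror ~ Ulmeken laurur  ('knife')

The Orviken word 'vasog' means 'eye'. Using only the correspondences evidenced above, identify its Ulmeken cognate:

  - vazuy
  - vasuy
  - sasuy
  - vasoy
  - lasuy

vasuy

sesmogok ~ sesmuyuk, nasol ~ nasul — Orviken o corresponds to Ulmeken u after a consonant, before a consonant other than r, m, n, p, b, f, v.
wowag ~ wuway — Orviken g corresponds to Ulmeken y word-finally.
Applying these to Orviken 'vasog':
  vasog → vasug   (o→u after a consonant, before a consonant other than r, m, n, p, b, f, v)
  vasug → vasuy   (g→y word-finally)
So the Ulmeken cognate is 'vasuy'.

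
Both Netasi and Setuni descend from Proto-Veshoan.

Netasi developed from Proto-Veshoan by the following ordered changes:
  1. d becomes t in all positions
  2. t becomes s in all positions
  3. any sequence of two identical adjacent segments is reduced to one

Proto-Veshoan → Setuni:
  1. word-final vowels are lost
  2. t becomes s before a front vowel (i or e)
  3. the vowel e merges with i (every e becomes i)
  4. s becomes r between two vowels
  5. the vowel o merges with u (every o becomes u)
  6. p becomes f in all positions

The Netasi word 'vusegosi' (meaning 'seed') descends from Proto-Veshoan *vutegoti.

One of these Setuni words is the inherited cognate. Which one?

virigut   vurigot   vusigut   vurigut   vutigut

Setuni: *vutegoti > vutegot > vusegot > vusigot > vurigot > vurigut  (by apocope, palatalisation, vowel merger, rhotacism, vowel merger)
Among the options, 'vurigut' alone shows every Setuni change applied in order.

vurigut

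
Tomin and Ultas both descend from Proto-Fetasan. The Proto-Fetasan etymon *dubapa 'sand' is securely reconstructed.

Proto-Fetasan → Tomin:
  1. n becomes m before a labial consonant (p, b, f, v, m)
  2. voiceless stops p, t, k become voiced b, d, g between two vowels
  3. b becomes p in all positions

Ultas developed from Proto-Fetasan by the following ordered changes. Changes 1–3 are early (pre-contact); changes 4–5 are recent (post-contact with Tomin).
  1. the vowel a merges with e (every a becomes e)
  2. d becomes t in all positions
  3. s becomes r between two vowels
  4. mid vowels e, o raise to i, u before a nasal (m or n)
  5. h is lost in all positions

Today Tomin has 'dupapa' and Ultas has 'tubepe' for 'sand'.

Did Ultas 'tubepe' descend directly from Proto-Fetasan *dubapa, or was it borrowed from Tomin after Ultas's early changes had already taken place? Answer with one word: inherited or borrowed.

inherited

If inherited, *dubapa would pass through all of Ultas's changes:
Ultas: *dubapa > dubepe > tubepe  (by vowel merger, unconditioned shift)
If borrowed from Tomin 'dupapa' after the early changes, it would undergo only the recent ones:
  rule 4 (pre-nasal raising): no change (dupapa)
  rule 5 (h-loss): no change (dupapa)
  ⇒ as a loan: dupapa
Ultas 'tubepe' matches the inherited outcome exactly, so it is an inherited cognate, not a loan.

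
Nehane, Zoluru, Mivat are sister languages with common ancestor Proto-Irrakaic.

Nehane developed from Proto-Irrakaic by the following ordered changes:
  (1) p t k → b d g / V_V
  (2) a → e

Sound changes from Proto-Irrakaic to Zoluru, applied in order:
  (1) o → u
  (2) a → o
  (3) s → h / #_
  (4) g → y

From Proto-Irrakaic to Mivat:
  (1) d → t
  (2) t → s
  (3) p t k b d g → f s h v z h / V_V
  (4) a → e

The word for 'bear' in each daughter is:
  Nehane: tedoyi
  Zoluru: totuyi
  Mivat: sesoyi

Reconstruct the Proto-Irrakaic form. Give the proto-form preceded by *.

*tatoyi

Position 4: Nehane has o, Zoluru has u, Mivat has o. Nehane preserves o here (none of its changes turn any other segment into o), so the proto-segment is *o.
Position 3: Nehane has d, Zoluru has t, Mivat has s. Zoluru preserves t here (none of its changes turn any other segment into t), so the proto-segment is *t.
Verify the candidate proto-form against each daughter:
Nehane: *tatoyi
  tatoyi → tadoyi   [intervocalic voicing]
  tadoyi → tedoyi   [vowel merger]
  giving Nehane tedoyi.
Zoluru: start from *tatoyi.
  rule 1 (vowel merger): tatoyi → tatuyi
  rule 2 (vowel merger): tatuyi → totuyi
  rule 3: no change — totuyi
  rule 4: no change — totuyi
  ⇒ Zoluru totuyi
Mivat: *tatoyi
  tatoyi (rule 1 does not apply)
  tatoyi → sasoyi   [unconditioned shift]
  sasoyi (rule 3 does not apply)
  sasoyi → sesoyi   [vowel merger]
  giving Mivat sesoyi.
Only *tatoyi yields all of Nehane tedoyi, Zoluru totuyi, Mivat sesoyi.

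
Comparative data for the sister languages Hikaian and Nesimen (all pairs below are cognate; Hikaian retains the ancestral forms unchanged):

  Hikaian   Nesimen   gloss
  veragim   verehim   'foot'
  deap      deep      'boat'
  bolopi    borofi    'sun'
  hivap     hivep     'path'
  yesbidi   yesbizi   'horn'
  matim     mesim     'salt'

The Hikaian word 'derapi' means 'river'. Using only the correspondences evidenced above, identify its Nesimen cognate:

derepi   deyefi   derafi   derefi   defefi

derefi

hivap ~ hivep — Hikaian a corresponds to Nesimen e after a consonant, before a labial obstruent.
bolopi ~ borofi — Hikaian p corresponds to Nesimen f between vowels (before a front vowel).
Applying these to Hikaian 'derapi':
  derapi → derepi   (a→e after a consonant, before a labial obstruent)
  derepi → derefi   (p→f between vowels (before a front vowel))
So the Nesimen cognate is 'derefi'.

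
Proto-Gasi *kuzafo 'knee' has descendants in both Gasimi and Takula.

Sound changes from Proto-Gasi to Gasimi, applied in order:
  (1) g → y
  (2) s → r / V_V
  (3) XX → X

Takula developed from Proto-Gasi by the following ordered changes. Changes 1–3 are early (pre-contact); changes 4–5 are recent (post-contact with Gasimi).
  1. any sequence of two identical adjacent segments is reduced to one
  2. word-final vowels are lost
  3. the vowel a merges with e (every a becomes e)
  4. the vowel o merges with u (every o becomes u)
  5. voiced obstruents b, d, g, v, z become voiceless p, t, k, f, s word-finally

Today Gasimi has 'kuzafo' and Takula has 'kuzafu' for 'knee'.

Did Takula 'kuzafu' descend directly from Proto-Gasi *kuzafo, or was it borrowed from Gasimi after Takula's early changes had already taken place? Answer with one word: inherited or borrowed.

borrowed

If inherited, *kuzafo would pass through all of Takula's changes:
Takula: *kuzafo > kuzaf > kuzef  (by apocope, vowel merger)
If borrowed from Gasimi 'kuzafo' after the early changes, it would undergo only the recent ones:
  rule 4 (vowel merger): kuzafo → kuzafu
  rule 5 (final devoicing): no change (kuzafu)
  ⇒ as a loan: kuzafu
Takula 'kuzafu' matches the loan outcome 'kuzafu', not the inherited 'kuzef' — it skipped the early Takula changes, so it was borrowed from Gasimi.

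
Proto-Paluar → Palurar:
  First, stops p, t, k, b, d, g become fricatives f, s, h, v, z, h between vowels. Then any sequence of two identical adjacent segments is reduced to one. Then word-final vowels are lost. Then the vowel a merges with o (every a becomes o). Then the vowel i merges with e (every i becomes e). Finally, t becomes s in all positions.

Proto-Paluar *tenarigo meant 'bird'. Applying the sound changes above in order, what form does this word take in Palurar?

senoreh

Palurar: start from *tenarigo.
  rule 1 (intervocalic lenition): tenarigo → tenariho
  rule 2: no change — tenariho
  rule 3 (apocope): tenariho → tenarih
  rule 4 (vowel merger): tenarih → tenorih
  rule 5 (vowel merger): tenorih → tenoreh
  rule 6 (unconditioned shift): tenoreh → senoreh
  ⇒ Palurar senoreh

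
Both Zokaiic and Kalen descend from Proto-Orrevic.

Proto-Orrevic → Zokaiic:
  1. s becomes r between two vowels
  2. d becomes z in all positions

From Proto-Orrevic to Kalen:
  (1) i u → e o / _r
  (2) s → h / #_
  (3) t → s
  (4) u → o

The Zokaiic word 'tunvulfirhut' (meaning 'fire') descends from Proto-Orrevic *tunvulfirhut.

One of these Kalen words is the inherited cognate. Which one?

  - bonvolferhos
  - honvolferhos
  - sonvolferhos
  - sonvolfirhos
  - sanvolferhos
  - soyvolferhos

Kalen: *tunvulfirhut > tunvulferhut > sunvulferhus > sonvolferhos  (by pre-rhotic lowering, unconditioned shift, vowel merger)

sonvolferhos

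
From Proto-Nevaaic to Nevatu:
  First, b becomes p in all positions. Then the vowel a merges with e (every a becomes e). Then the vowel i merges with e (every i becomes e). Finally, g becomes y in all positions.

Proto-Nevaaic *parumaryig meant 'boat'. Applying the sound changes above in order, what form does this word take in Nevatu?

perumeryey

Nevatu: start from *parumaryig.
  rule 1: no change — parumaryig
  rule 2 (vowel merger): parumaryig → perumeryig
  rule 3 (vowel merger): perumeryig → perumeryeg
  rule 4 (unconditioned shift): perumeryeg → perumeryey
  ⇒ Nevatu perumeryey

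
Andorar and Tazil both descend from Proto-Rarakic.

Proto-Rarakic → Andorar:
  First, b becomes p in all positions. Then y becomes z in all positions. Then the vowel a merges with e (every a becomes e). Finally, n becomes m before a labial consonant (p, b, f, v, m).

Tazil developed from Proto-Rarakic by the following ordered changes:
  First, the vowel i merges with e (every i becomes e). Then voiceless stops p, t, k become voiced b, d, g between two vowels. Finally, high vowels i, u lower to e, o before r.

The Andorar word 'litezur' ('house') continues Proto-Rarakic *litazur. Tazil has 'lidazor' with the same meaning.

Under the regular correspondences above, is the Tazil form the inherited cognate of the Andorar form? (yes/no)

no

Derive the expected Tazil reflex of *litazur:
Tazil: *litazur
  litazur → letazur   [vowel merger]
  letazur → ledazur   [intervocalic voicing]
  ledazur → ledazor   [pre-rhotic lowering]
  giving Tazil ledazor.
The regular Tazil reflex would be 'ledazor', but the attested form is 'lidazor'. The correspondence is irregular, so they are not cognates (the Tazil form has a different source).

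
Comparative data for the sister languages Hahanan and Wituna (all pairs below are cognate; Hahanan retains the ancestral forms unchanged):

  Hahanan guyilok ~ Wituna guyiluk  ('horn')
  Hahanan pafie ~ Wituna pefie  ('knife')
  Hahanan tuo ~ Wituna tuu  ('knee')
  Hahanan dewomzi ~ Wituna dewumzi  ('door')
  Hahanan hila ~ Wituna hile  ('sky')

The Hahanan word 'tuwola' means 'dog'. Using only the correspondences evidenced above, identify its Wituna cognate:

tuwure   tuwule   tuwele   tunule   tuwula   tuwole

guyilok ~ guyiluk — Hahanan o corresponds to Wituna u after a consonant, before a consonant other than r, m, n, p, b, f, v.
hila ~ hile — Hahanan a corresponds to Wituna e word-finally.
Applying these to Hahanan 'tuwola':
  tuwola → tuwula   (o→u after a consonant, before a consonant other than r, m, n, p, b, f, v)
  tuwula → tuwule   (a→e word-finally)
So the Wituna cognate is 'tuwule'.

tuwule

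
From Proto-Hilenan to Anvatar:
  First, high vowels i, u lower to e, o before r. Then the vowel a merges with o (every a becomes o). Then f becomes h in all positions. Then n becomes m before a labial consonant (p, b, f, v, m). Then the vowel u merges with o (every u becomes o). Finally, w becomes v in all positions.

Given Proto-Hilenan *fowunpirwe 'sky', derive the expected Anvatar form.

hovomperve

Anvatar: start from *fowunpirwe.
  rule 1 (pre-rhotic lowering): fowunpirwe → fowunperwe
  rule 2: no change — fowunperwe
  rule 3 (unconditioned shift): fowunperwe → howunperwe
  rule 4 (nasal place assimilation): howunperwe → howumperwe
  rule 5 (vowel merger): howumperwe → howomperwe
  rule 6 (unconditioned shift): howomperwe → hovomperve
  ⇒ Anvatar hovomperve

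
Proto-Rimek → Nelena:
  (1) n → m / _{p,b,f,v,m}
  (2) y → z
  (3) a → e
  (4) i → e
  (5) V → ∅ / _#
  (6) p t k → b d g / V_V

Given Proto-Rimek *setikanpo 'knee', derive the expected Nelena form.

sedegemp

Nelena: *setikanpo
  setikanpo → setikampo   [nasal place assimilation]
  setikampo (rule 2 does not apply)
  setikampo → setikempo   [vowel merger]
  setikempo → setekempo   [vowel merger]
  setekempo → setekemp   [apocope]
  setekemp → sedegemp   [intervocalic voicing]
  giving Nelena sedegemp.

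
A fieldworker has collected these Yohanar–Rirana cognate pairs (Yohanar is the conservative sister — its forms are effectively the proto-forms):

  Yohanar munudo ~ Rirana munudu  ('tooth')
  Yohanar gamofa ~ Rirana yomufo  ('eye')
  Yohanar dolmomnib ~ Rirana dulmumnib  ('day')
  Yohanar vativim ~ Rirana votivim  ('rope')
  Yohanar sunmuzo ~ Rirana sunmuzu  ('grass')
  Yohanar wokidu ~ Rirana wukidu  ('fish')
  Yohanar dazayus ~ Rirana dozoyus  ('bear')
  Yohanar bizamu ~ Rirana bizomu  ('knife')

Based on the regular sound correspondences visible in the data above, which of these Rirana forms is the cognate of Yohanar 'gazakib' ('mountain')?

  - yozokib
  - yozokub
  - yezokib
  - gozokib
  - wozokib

yozokib

gamofa ~ yomufo — Yohanar g corresponds to Rirana y word-initially before a back vowel.
vativim ~ votivim, dazayus ~ dozoyus — Yohanar a corresponds to Rirana o after a consonant, before a consonant other than r, m, n, p, b, f, v.
Applying these to Yohanar 'gazakib':
  gazakib → yazakib   (g→y word-initially before a back vowel)
  yazakib → yozakib   (a→o after a consonant, before a consonant other than r, m, n, p, b, f, v)
  yozakib → yozokib   (a→o after a consonant, before a consonant other than r, m, n, p, b, f, v)
So the Rirana cognate is 'yozokib'.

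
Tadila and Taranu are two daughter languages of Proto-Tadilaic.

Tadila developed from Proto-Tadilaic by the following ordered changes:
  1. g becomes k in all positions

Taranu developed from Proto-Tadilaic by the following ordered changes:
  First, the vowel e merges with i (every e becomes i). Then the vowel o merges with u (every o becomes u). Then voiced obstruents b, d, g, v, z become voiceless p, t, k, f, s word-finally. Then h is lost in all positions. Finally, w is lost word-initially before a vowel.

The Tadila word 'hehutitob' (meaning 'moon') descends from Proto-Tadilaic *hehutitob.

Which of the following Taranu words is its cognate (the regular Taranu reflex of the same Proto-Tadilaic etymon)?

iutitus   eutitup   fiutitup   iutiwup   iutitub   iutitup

Taranu: *hehutitob > hihutitob > hihutitub > hihutitup > iutitup  (by vowel merger, vowel merger, final devoicing, h-loss)

iutitup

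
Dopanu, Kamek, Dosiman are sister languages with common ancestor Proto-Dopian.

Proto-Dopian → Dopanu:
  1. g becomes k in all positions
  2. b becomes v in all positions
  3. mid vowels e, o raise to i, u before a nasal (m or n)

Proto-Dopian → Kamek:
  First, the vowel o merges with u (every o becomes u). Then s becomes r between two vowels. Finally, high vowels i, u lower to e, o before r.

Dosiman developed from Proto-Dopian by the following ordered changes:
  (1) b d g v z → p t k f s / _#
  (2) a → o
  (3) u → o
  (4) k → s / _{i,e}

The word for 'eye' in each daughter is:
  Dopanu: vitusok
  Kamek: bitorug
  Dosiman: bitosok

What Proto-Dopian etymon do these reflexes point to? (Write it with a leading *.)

Position 7: Dopanu has k, Kamek has g, Dosiman has k. Kamek preserves g here (none of its changes turn any other segment into g), so the proto-segment is *g.
Position 1: Dopanu has v, Kamek has b, Dosiman has b. Kamek preserves b here (none of its changes turn any other segment into b), so the proto-segment is *b.
Continuing position by position gives *bitusog; check it forward:
Dopanu: *bitusog
  bitusog → bitusok   [unconditioned shift]
  bitusok → vitusok   [unconditioned shift]
  vitusok (rule 3 does not apply)
  giving Dopanu vitusok.
Kamek: start from *bitusog.
  rule 1 (vowel merger): bitusog → bitusug
  rule 2 (rhotacism): bitusug → biturug
  rule 3 (pre-rhotic lowering): biturug → bitorug
  ⇒ Kamek bitorug
Dosiman: *bitusog > bitusok > bitosok  (by final devoicing, vowel merger)
Only *bitusog yields all of Dopanu vitusok, Kamek bitorug, Dosiman bitosok.

*bitusog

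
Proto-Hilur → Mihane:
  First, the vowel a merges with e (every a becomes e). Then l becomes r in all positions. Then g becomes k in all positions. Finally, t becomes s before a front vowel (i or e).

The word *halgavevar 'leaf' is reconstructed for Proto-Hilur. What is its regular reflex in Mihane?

herkevever

Mihane: start from *halgavevar.
  rule 1 (vowel merger): halgavevar → helgevever
  rule 2 (unconditioned shift): helgevever → hergevever
  rule 3 (unconditioned shift): hergevever → herkevever
  rule 4: no change — herkevever
  ⇒ Mihane herkevever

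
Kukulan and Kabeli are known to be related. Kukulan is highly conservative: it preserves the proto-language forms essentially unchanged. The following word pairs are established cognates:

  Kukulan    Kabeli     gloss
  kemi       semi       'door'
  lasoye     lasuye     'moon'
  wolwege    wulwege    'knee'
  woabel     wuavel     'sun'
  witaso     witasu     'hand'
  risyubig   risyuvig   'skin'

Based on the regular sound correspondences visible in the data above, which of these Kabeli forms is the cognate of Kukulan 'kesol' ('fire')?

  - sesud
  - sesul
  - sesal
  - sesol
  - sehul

kemi ~ semi — Kukulan k corresponds to Kabeli s word-initially before a front vowel.
lasoye ~ lasuye, wolwege ~ wulwege — Kukulan o corresponds to Kabeli u after a consonant, before a consonant other than r, m, n, p, b, f, v.
Applying these to Kukulan 'kesol':
  kesol → sesol   (k→s word-initially before a front vowel)
  sesol → sesul   (o→u after a consonant, before a consonant other than r, m, n, p, b, f, v)
So the Kabeli cognate is 'sesul'.

sesul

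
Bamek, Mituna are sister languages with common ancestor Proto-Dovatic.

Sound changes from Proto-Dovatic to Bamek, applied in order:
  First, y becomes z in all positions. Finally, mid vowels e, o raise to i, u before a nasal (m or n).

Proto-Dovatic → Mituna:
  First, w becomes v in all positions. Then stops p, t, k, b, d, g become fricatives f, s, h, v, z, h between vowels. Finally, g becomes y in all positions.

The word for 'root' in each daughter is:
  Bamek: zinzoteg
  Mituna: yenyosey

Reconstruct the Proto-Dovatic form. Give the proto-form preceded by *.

Position 2: Bamek has i, Mituna has e. Mituna preserves e here (none of its changes turn any other segment into e), so the proto-segment is *e.
Position 1: Bamek has z, Mituna has y. Taking the neighbouring segments as reconstructed: Bamek z could go back to *z or *y; Mituna y could go back to *g or *y — the one source consistent with every daughter is *y.
Continuing position by position gives *yenyoteg; check it forward:
Bamek: *yenyoteg > zenzoteg > zinzoteg  (by unconditioned shift, pre-nasal raising)
Mituna: *yenyoteg
  yenyoteg (rule 1 does not apply)
  yenyoteg → yenyoseg   [intervocalic lenition]
  yenyoseg → yenyosey   [unconditioned shift]
  giving Mituna yenyosey.
No other proto-form is consistent with every reflex, so the reconstruction is *yenyoteg.

*yenyoteg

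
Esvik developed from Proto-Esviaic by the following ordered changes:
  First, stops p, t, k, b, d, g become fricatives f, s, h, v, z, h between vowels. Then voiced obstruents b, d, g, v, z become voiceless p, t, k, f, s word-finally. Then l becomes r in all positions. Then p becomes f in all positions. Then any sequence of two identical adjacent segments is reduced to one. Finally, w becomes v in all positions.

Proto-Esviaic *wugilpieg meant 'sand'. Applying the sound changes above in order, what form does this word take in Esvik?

Esvik: start from *wugilpieg.
  rule 1 (intervocalic lenition): wugilpieg → wuhilpieg
  rule 2 (final devoicing): wuhilpieg → wuhilpiek
  rule 3 (unconditioned shift): wuhilpiek → wuhirpiek
  rule 4 (unconditioned shift): wuhirpiek → wuhirfiek
  rule 5: no change — wuhirfiek
  rule 6 (unconditioned shift): wuhirfiek → vuhirfiek
  ⇒ Esvik vuhirfiek

vuhirfiek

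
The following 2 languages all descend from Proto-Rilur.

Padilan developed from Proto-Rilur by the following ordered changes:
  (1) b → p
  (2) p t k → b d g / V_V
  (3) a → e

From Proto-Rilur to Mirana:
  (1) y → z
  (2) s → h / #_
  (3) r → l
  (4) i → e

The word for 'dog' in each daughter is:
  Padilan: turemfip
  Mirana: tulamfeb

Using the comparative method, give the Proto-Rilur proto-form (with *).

Position 8: Padilan has p, Mirana has b. Mirana preserves b here (none of its changes turn any other segment into b), so the proto-segment is *b.
Position 4: Padilan has e, Mirana has a. Mirana preserves a here (none of its changes turn any other segment into a), so the proto-segment is *a.
Position 7: Padilan has i, Mirana has e. Padilan preserves i here (none of its changes turn any other segment into i), so the proto-segment is *i.
Continuing position by position gives *turamfib; check it forward:
Padilan: *turamfib
  turamfib → turamfip   [unconditioned shift]
  turamfip (rule 2 does not apply)
  turamfip → turemfip   [vowel merger]
  giving Padilan turemfip.
Mirana: *turamfib
  turamfib (rule 1 does not apply)
  turamfib (rule 2 does not apply)
  turamfib → tulamfib   [unconditioned shift]
  tulamfib → tulamfeb   [vowel merger]
  giving Mirana tulamfeb.
*turamfib is the unique common source.

*turamfib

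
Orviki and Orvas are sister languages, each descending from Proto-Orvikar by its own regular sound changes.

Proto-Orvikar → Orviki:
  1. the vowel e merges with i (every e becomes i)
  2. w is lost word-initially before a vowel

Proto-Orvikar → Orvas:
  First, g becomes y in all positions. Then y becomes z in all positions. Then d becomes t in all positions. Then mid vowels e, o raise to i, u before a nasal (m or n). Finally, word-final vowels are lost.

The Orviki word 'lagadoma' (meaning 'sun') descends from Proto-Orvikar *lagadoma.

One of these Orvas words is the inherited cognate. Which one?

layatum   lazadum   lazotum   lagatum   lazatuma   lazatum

Orvas: *lagadoma > layadoma > lazadoma > lazatoma > lazatuma > lazatum  (by unconditioned shift, unconditioned shift, unconditioned shift, pre-nasal raising, apocope)
The other candidates each miss or misapply at least one Orvas change.

lazatum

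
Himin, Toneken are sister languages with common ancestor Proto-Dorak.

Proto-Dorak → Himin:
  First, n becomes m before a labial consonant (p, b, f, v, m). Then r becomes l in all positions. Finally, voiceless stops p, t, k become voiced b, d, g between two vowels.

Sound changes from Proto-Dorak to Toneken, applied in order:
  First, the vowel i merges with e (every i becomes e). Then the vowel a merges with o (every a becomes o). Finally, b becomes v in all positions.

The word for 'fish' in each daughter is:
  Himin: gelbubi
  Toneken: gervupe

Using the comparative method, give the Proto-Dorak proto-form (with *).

*gerbupi

Position 3: Himin has l, Toneken has r. Toneken preserves r here (none of its changes turn any other segment into r), so the proto-segment is *r.
Position 4: Himin has b, Toneken has v. Taking the neighbouring segments as reconstructed: Himin b can only go back to *b; Toneken v could go back to *b or *v — the one source consistent with every daughter is *b.
Verify the candidate proto-form against each daughter:
Himin: *gerbupi
  gerbupi (rule 1 does not apply)
  gerbupi → gelbupi   [unconditioned shift]
  gelbupi → gelbubi   [intervocalic voicing]
  giving Himin gelbubi.
Toneken: start from *gerbupi.
  rule 1 (vowel merger): gerbupi → gerbupe
  rule 2: no change — gerbupe
  rule 3 (unconditioned shift): gerbupe → gervupe
  ⇒ Toneken gervupe
Only *gerbupi yields all of Himin gelbubi, Toneken gervupe.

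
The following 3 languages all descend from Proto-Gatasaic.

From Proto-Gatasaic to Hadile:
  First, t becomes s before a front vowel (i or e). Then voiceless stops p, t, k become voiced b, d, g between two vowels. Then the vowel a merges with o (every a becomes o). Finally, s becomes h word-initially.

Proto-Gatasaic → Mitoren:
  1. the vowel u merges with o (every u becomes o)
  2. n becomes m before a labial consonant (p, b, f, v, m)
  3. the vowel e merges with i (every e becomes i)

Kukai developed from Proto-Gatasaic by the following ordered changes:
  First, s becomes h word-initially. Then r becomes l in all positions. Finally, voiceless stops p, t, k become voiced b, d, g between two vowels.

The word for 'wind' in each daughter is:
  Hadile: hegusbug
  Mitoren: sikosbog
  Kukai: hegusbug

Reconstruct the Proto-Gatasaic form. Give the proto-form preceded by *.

*sekusbug

Position 1: Hadile has h, Mitoren has s, Kukai has h. Mitoren preserves s here (none of its changes turn any other segment into s), so the proto-segment is *s.
Position 7: Hadile has u, Mitoren has o, Kukai has u. Hadile preserves u here (none of its changes turn any other segment into u), so the proto-segment is *u.
Position 3: Hadile has g, Mitoren has k, Kukai has g. Mitoren preserves k here (none of its changes turn any other segment into k), so the proto-segment is *k.
Continuing position by position gives *sekusbug; check it forward:
Hadile: *sekusbug
  sekusbug (rule 1 does not apply)
  sekusbug → segusbug   [intervocalic voicing]
  segusbug (rule 3 does not apply)
  segusbug → hegusbug   [debuccalisation]
  giving Hadile hegusbug.
Mitoren: start from *sekusbug.
  rule 1 (vowel merger): sekusbug → sekosbog
  rule 2: no change — sekosbog
  rule 3 (vowel merger): sekosbog → sikosbog
  ⇒ Mitoren sikosbog
Kukai: *sekusbug > hekusbug > hegusbug  (by debuccalisation, intervocalic voicing)
Only *sekusbug yields all of Hadile hegusbug, Mitoren sikosbog, Kukai hegusbug.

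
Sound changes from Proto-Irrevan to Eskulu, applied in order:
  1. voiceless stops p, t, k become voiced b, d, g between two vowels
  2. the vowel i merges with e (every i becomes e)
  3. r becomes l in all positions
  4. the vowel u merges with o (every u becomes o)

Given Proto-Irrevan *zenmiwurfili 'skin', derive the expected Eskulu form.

zenmewolfele

Eskulu: *zenmiwurfili > zenmewurfele > zenmewulfele > zenmewolfele  (by vowel merger, unconditioned shift, vowel merger)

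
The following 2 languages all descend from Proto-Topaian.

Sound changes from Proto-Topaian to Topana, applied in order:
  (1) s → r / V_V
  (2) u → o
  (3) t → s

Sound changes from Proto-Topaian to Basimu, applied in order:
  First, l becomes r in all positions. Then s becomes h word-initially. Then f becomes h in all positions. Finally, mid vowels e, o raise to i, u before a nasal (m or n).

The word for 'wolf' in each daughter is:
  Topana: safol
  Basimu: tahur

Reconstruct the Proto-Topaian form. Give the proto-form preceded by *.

*taful

Position 3: Topana has f, Basimu has h. Topana preserves f here (none of its changes turn any other segment into f), so the proto-segment is *f.
Position 4: Topana has o, Basimu has u. Taking the neighbouring segments as reconstructed: Topana o could go back to *o or *u; Basimu u can only go back to *u — the one source consistent with every daughter is *u.
Verify the candidate proto-form against each daughter:
Topana: start from *taful.
  rule 1: no change — taful
  rule 2 (vowel merger): taful → tafol
  rule 3 (unconditioned shift): tafol → safol
  ⇒ Topana safol
Basimu: *taful > tafur > tahur  (by unconditioned shift, unconditioned shift)
No other proto-form is consistent with every reflex, so the reconstruction is *taful.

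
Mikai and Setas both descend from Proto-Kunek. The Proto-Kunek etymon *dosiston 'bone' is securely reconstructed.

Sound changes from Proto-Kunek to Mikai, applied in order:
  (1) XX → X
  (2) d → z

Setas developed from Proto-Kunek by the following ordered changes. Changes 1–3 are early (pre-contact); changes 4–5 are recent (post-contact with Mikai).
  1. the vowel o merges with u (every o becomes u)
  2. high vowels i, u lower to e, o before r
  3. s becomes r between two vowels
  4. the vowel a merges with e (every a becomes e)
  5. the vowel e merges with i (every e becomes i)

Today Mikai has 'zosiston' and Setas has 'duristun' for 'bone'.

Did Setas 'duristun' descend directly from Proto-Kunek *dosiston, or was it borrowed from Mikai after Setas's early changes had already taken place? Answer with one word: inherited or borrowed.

If inherited, *dosiston would pass through all of Setas's changes:
Setas: *dosiston > dusistun > duristun  (by vowel merger, rhotacism)
If borrowed from Mikai 'zosiston' after the early changes, it would undergo only the recent ones:
  rule 4 (vowel merger): no change (zosiston)
  rule 5 (vowel merger): no change (zosiston)
  ⇒ as a loan: zosiston
Setas 'duristun' matches the inherited outcome exactly, so it is an inherited cognate, not a loan.

inherited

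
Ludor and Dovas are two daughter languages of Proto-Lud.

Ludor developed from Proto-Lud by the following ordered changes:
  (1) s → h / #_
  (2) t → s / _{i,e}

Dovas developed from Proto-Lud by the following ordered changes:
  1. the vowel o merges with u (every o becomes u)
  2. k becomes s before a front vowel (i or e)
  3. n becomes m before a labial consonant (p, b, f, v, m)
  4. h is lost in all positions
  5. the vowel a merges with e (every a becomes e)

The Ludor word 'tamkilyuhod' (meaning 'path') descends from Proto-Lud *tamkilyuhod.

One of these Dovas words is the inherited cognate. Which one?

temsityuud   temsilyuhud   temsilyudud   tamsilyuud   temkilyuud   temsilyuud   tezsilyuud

Dovas: start from *tamkilyuhod.
  rule 1 (vowel merger): tamkilyuhod → tamkilyuhud
  rule 2 (palatalisation): tamkilyuhud → tamsilyuhud
  rule 3: no change — tamsilyuhud
  rule 4 (h-loss): tamsilyuhud → tamsilyuud
  rule 5 (vowel merger): tamsilyuud → temsilyuud
  ⇒ Dovas temsilyuud
Among the options, 'temsilyuud' alone shows every Dovas change applied in order.

temsilyuud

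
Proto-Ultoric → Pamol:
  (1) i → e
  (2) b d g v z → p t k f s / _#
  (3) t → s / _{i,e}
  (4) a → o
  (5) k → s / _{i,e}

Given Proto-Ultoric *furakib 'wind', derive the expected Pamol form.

furosep

Pamol: *furakib > furakeb > furakep > furokep > furosep  (by vowel merger, final devoicing, vowel merger, palatalisation)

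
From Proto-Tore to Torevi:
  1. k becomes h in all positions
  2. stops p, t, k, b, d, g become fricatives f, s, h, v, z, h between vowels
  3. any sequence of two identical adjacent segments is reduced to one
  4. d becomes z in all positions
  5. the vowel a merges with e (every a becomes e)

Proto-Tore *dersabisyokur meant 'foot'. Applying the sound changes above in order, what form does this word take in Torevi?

zersevisyohur

Torevi: start from *dersabisyokur.
  rule 1 (unconditioned shift): dersabisyokur → dersabisyohur
  rule 2 (intervocalic lenition): dersabisyohur → dersavisyohur
  rule 3: no change — dersavisyohur
  rule 4 (unconditioned shift): dersavisyohur → zersavisyohur
  rule 5 (vowel merger): zersavisyohur → zersevisyohur
  ⇒ Torevi zersevisyohur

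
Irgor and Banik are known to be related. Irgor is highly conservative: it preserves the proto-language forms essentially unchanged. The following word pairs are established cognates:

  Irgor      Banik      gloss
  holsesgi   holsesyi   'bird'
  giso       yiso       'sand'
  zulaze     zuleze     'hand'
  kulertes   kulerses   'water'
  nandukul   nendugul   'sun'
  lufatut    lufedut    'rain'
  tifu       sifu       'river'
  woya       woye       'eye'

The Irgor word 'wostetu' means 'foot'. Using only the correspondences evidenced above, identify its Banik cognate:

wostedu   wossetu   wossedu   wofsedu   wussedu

kulertes ~ kulerses — Irgor t corresponds to Banik s after a consonant, before a front vowel.
lufatut ~ lufedut — Irgor t corresponds to Banik d between vowels (before a back vowel).
Applying these to Irgor 'wostetu':
  wostetu → wossetu   (t→s after a consonant, before a front vowel)
  wossetu → wossedu   (t→d between vowels (before a back vowel))
So the Banik cognate is 'wossedu'.

wossedu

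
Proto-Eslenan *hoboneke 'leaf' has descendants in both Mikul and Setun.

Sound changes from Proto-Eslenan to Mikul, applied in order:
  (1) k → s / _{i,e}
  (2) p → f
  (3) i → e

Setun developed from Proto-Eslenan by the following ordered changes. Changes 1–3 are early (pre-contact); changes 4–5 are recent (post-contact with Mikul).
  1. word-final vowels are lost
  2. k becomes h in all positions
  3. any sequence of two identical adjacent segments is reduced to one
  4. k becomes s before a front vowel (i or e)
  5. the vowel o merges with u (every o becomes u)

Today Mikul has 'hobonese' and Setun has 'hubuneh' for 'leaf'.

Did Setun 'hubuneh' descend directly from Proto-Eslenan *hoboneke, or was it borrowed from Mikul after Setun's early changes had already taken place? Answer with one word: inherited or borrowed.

If inherited, *hoboneke would pass through all of Setun's changes:
Setun: *hoboneke
  hoboneke → hobonek   [apocope]
  hobonek → hoboneh   [unconditioned shift]
  hoboneh (rule 3 does not apply)
  hoboneh (rule 4 does not apply)
  hoboneh → hubuneh   [vowel merger]
  giving Setun hubuneh.
If borrowed from Mikul 'hobonese' after the early changes, it would undergo only the recent ones:
  rule 4 (palatalisation): no change (hobonese)
  rule 5 (vowel merger): hobonese → hubunese
  ⇒ as a loan: hubunese
Setun 'hubuneh' matches the inherited outcome exactly, so it is an inherited cognate, not a loan.

inherited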